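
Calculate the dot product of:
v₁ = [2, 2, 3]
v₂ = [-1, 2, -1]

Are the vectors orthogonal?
-1, No

The dot product is the sum of products of corresponding components.
v₁·v₂ = (2)*(-1) + (2)*(2) + (3)*(-1) = -2 + 4 - 3 = -1.
Two vectors are orthogonal iff their dot product is 0; here the dot product is -1, so the vectors are not orthogonal.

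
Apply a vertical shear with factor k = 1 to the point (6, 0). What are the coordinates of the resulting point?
(6, 6)

Shear matrix for vertical shear with factor k = 1:
[[1, 0], [1, 1]]
Result: (6, 0) → (6, 6)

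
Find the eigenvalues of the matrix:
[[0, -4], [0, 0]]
λ = 0 and λ = 0

Characteristic equation: det(A - λI) = 0
λ² - (trace)λ + (det) = 0
λ² - (0)λ + (0) = 0
λ² - 0λ + 0 = 0
Solving: λ = 0, 0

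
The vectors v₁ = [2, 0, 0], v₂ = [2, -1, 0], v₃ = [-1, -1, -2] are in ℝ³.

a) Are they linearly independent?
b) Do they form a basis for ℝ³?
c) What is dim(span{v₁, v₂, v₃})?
Yes independent, yes basis, dim = 3

Stack v₁, v₂, v₃ as rows of a 3×3 matrix.
[[2, 0, 0]; [2, -1, 0]; [-1, -1, -2]] is already lower triangular with nonzero diagonal entries (2, -1, -2), so its determinant is the product of the diagonal entries, det = (2)·(-1)·(-2) = 4 ≠ 0, and the rows are linearly independent.
Three linearly independent vectors in ℝ³ form a basis for ℝ³, so dim(span{v₁,v₂,v₃}) = 3.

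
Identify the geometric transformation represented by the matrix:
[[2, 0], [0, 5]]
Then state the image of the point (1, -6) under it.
non-uniform scaling by (2, 5); image of (1, -6) is (2, -30)

This is diagonal with distinct entries, so it scales the x-axis by 2 and the y-axis by 5.
The matrix [[2, 0], [0, 5]] represents: non-uniform scaling by (2, 5).
Applying it to (1, -6): [2·1 + 0·-6, 0·1 + 5·-6] = (2, -30).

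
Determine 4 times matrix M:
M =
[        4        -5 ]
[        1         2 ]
4M =
[       16       -20 ]
[        4         8 ]

Scalar multiplication is elementwise: (4M)[i][j] = 4 * M[i][j].
  (4M)[0][0] = 4 * (4) = 16
  (4M)[0][1] = 4 * (-5) = -20
  (4M)[1][0] = 4 * (1) = 4
  (4M)[1][1] = 4 * (2) = 8
4M =
[       16       -20 ]
[        4         8 ]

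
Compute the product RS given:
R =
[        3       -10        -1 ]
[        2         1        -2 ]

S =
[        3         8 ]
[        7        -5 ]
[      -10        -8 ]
RS =
[      -51        82 ]
[       33        27 ]

Matrix multiplication: (RS)[i][j] = sum over k of R[i][k] * S[k][j].
  (RS)[0][0] = (3)*(3) + (-10)*(7) + (-1)*(-10) = -51
  (RS)[0][1] = (3)*(8) + (-10)*(-5) + (-1)*(-8) = 82
  (RS)[1][0] = (2)*(3) + (1)*(7) + (-2)*(-10) = 33
  (RS)[1][1] = (2)*(8) + (1)*(-5) + (-2)*(-8) = 27
RS =
[      -51        82 ]
[       33        27 ]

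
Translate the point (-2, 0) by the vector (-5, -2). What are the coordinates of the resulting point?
(-7, -2)

Translation by (-5, -2):
x' = -2 + -5 = -7
y' = 0 + -2 = -2
Homogeneous matrix: [[1, 0, -5], [0, 1, -2], [0, 0, 1]]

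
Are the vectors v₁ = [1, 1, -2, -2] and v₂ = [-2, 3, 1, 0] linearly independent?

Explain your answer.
Yes, linearly independent

Two vectors are linearly dependent iff one is a scalar multiple of the other.
No single scalar k satisfies v₂ = k·v₁ (the ratios of corresponding entries disagree), so v₁ and v₂ are linearly independent.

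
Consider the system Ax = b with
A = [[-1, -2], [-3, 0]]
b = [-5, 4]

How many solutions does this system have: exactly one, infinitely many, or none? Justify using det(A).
Exactly one solution

Compute det(A) = (-1)*(0) - (-2)*(-3) = -6.
Because det(A) ≠ 0, A is invertible and Ax = b has a unique solution for every b (here x = A⁻¹ b).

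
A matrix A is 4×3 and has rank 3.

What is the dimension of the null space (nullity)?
0

The rank-nullity theorem for an m×n matrix states:
rank(A) + nullity(A) = n (the number of columns).
Here n = 3 and rank(A) = 3, so nullity(A) = 3 - 3 = 0.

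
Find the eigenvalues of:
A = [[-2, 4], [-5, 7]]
λ = 2, 3

Solve det(A - λI) = 0. For a 2×2 matrix this is λ² - (trace)λ + det = 0.
trace(A) = -2 + 7 = 5.
det(A) = (-2)*(7) - (4)*(-5) = -14 + 20 = 6.
Characteristic equation: λ² - (5)λ + (6) = 0.
Discriminant: (5)² - 4*(6) = 25 - 24 = 1.
Roots: λ = (5 ± √1) / 2 = 2, 3.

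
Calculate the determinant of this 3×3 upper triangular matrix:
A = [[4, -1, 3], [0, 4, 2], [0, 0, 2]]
32

The determinant of a triangular matrix is the product of its diagonal entries (the off-diagonal entries above the diagonal do not affect it).
det(A) = (4) * (4) * (2) = 32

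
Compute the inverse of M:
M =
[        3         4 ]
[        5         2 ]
det(M) = -14
M⁻¹ =
[     -1/7       2/7 ]
[     5/14     -3/14 ]

For a 2×2 matrix M = [[a, b], [c, d]] with det(M) ≠ 0, M⁻¹ = (1/det(M)) * [[d, -b], [-c, a]].
det(M) = (3)*(2) - (4)*(5) = 6 - 20 = -14.
M⁻¹ = (1/-14) * [[2, -4], [-5, 3]].
Dividing each entry by -14 and reducing:
M⁻¹ =
[     -1/7       2/7 ]
[     5/14     -3/14 ]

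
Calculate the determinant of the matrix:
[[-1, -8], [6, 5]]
43

For a 2×2 matrix [[a, b], [c, d]], det = ad - bc
det = (-1)(5) - (-8)(6) = -5 - -48 = 43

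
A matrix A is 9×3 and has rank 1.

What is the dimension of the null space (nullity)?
2

The rank-nullity theorem for an m×n matrix states:
rank(A) + nullity(A) = n (the number of columns).
Here n = 3 and rank(A) = 1, so nullity(A) = 3 - 1 = 2.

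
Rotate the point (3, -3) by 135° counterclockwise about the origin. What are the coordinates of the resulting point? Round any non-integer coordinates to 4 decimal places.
(0.0000, 4.2426)

Rotation matrix R(θ) = [[cos θ, -sin θ], [sin θ, cos θ]]; for θ = 135°:
R = [[-√2/2, -√2/2], [√2/2, -√2/2]]
Result: R × [3, -3]ᵀ = [-√2/2·3 + (-√2/2)·-3, √2/2·3 + (-√2/2)·-3]ᵀ = (0.0000, 4.2426)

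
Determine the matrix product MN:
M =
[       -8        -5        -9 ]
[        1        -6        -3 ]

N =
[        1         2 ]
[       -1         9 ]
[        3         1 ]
MN =
[      -30       -70 ]
[       -2       -55 ]

Matrix multiplication: (MN)[i][j] = sum over k of M[i][k] * N[k][j].
  (MN)[0][0] = (-8)*(1) + (-5)*(-1) + (-9)*(3) = -30
  (MN)[0][1] = (-8)*(2) + (-5)*(9) + (-9)*(1) = -70
  (MN)[1][0] = (1)*(1) + (-6)*(-1) + (-3)*(3) = -2
  (MN)[1][1] = (1)*(2) + (-6)*(9) + (-3)*(1) = -55
MN =
[      -30       -70 ]
[       -2       -55 ]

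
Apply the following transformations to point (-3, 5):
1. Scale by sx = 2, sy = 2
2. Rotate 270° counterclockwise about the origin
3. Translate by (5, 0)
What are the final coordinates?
(15, 6)

Step 1: Scale → (-6, 10)
Step 2: Rotate 270° → (10, 6)
Step 3: Translate → (15, 6)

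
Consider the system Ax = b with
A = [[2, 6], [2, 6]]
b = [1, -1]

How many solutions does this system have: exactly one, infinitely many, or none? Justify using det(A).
No solution

det(A) = (2)*(6) - (6)*(2) = 0, so A is singular.
The column space of A is span(column 1) = span([2, 2]).
b = [1, -1] is not a scalar multiple of column 1, so b ∉ column space and the system is inconsistent — no solution.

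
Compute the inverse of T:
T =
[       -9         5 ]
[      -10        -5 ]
det(T) = 95
T⁻¹ =
[    -1/19     -1/19 ]
[     2/19     -9/95 ]

For a 2×2 matrix T = [[a, b], [c, d]] with det(T) ≠ 0, T⁻¹ = (1/det(T)) * [[d, -b], [-c, a]].
det(T) = (-9)*(-5) - (5)*(-10) = 45 + 50 = 95.
T⁻¹ = (1/95) * [[-5, -5], [10, -9]].
Dividing each entry by 95 and reducing:
T⁻¹ =
[    -1/19     -1/19 ]
[     2/19     -9/95 ]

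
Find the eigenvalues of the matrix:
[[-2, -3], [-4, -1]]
λ = -5 and λ = 2

Characteristic equation: det(A - λI) = 0
λ² - (trace)λ + (det) = 0
λ² - (-3)λ + (-10) = 0
λ² + 3λ - 10 = 0
Solving: λ = -5, 2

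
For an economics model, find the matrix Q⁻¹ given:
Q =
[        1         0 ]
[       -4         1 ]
det(Q) = 1
Q⁻¹ =
[        1         0 ]
[        4         1 ]

For a 2×2 matrix Q = [[a, b], [c, d]] with det(Q) ≠ 0, Q⁻¹ = (1/det(Q)) * [[d, -b], [-c, a]].
det(Q) = (1)*(1) - (0)*(-4) = 1 - 0 = 1.
Q⁻¹ = (1/1) * [[1, 0], [4, 1]].
Dividing each entry by 1 and reducing:
Q⁻¹ =
[        1         0 ]
[        4         1 ]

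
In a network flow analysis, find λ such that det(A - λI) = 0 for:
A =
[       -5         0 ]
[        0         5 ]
λ = -5, 5

Solve det(A - λI) = 0. For a 2×2 matrix the characteristic equation is λ² - (trace)λ + det = 0.
trace(A) = a + d = -5 + 5 = 0.
det(A) = a*d - b*c = (-5)*(5) - (0)*(0) = -25 - 0 = -25.
Characteristic equation: λ² - (0)λ + (-25) = 0.
Discriminant = (0)² - 4*(-25) = 0 + 100 = 100.
λ = (0 ± √100) / 2 = (0 ± 10) / 2 = -5, 5.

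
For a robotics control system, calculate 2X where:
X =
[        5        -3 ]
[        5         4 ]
2X =
[       10        -6 ]
[       10         8 ]

Scalar multiplication is elementwise: (2X)[i][j] = 2 * X[i][j].
  (2X)[0][0] = 2 * (5) = 10
  (2X)[0][1] = 2 * (-3) = -6
  (2X)[1][0] = 2 * (5) = 10
  (2X)[1][1] = 2 * (4) = 8
2X =
[       10        -6 ]
[       10         8 ]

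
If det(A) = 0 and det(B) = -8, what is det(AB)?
0

Use the multiplicative property of determinants: det(AB) = det(A)*det(B).
det(AB) = (0)*(-8) = 0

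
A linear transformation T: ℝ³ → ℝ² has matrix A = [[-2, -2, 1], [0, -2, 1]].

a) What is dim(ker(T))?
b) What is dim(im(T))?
dim(ker) = 1, dim(im) = 2

The two rows are not scalar multiples of one another (no single k satisfies row 2 = k × row 1), so they are linearly independent.
Thus rank(A) = 2.
dim(im(T)) = rank(A) = 2.
By the rank-nullity theorem applied to T: ℝ³ → ℝ², rank(A) + nullity(A) = 3 (the domain dimension), so dim(ker(T)) = 3 - 2 = 1.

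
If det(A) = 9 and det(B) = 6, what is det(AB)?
54

Use the multiplicative property of determinants: det(AB) = det(A)*det(B).
det(AB) = (9)*(6) = 54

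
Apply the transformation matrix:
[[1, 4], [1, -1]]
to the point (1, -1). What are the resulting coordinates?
(-3, 2)

Matrix multiplication:
[[1, 4], [1, -1]] × [1, -1]ᵀ
= [1×1 + 4×-1, 1×1 + -1×-1]ᵀ
= [-3.0000, 2.0000]ᵀ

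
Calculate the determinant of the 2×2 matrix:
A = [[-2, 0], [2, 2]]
-4

For A = [[a, b], [c, d]], det(A) = a*d - b*c.
det(A) = (-2)*(2) - (0)*(2) = -4 - 0 = -4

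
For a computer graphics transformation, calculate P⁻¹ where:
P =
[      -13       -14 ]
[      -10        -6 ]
det(P) = -62
P⁻¹ =
[     3/31     -7/31 ]
[    -5/31     13/62 ]

For a 2×2 matrix P = [[a, b], [c, d]] with det(P) ≠ 0, P⁻¹ = (1/det(P)) * [[d, -b], [-c, a]].
det(P) = (-13)*(-6) - (-14)*(-10) = 78 - 140 = -62.
P⁻¹ = (1/-62) * [[-6, 14], [10, -13]].
Dividing each entry by -62 and reducing:
P⁻¹ =
[     3/31     -7/31 ]
[    -5/31     13/62 ]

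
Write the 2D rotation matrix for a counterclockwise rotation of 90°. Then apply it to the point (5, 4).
R = [[0, -1], [1, 0]]; R·(5, 4) = (-4, 5)

Rotation matrix formula: R(θ) = [[cos θ, -sin θ], [sin θ, cos θ]]
For θ = 90°:
cos(90°) = 0
sin(90°) = 1
R = [[0, -1], [1, 0]]
Apply to (5, 4): [0·5 + (-1)·4, 1·5 + 0·4] = (-4, 5)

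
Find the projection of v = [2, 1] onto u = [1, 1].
[3/2, 3/2]

The projection of v onto u is proj_u(v) = ((v·u) / (u·u)) · u.
v·u = (2)*(1) + (1)*(1) = 3.
u·u = (1)*(1) + (1)*(1) = 2.
coefficient = 3 / 2 = 3/2.
proj_u(v) = 3/2 · [1, 1] = [3/2, 3/2].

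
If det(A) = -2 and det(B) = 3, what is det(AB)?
-6

Use the multiplicative property of determinants: det(AB) = det(A)*det(B).
det(AB) = (-2)*(3) = -6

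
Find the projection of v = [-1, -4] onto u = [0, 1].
[0, -4]

The projection of v onto u is proj_u(v) = ((v·u) / (u·u)) · u.
v·u = (-1)*(0) + (-4)*(1) = -4.
u·u = (0)*(0) + (1)*(1) = 1.
coefficient = -4 / 1 = -4.
proj_u(v) = -4 · [0, 1] = [0, -4].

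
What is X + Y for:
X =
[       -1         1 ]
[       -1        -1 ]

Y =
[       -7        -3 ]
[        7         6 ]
X + Y =
[       -8        -2 ]
[        6         5 ]

Matrix addition is elementwise: (X+Y)[i][j] = X[i][j] + Y[i][j].
  (X+Y)[0][0] = (-1) + (-7) = -8
  (X+Y)[0][1] = (1) + (-3) = -2
  (X+Y)[1][0] = (-1) + (7) = 6
  (X+Y)[1][1] = (-1) + (6) = 5
X + Y =
[       -8        -2 ]
[        6         5 ]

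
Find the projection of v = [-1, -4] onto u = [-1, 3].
[11/10, -33/10]

The projection of v onto u is proj_u(v) = ((v·u) / (u·u)) · u.
v·u = (-1)*(-1) + (-4)*(3) = -11.
u·u = (-1)*(-1) + (3)*(3) = 10.
coefficient = -11 / 10 = -11/10.
proj_u(v) = -11/10 · [-1, 3] = [11/10, -33/10].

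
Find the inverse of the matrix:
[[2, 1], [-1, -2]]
[[2/3, 1/3], [-1/3, -2/3]]

For [[a,b],[c,d]], inverse = (1/det)·[[d,-b],[-c,a]]
det = 2·-2 - 1·-1 = -3
Inverse = (1/-3)·[[-2, -1], [1, 2]]
        = [[2/3, 1/3], [-1/3, -2/3]]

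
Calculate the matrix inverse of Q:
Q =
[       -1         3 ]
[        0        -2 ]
det(Q) = 2
Q⁻¹ =
[       -1      -3/2 ]
[        0      -1/2 ]

For a 2×2 matrix Q = [[a, b], [c, d]] with det(Q) ≠ 0, Q⁻¹ = (1/det(Q)) * [[d, -b], [-c, a]].
det(Q) = (-1)*(-2) - (3)*(0) = 2 - 0 = 2.
Q⁻¹ = (1/2) * [[-2, -3], [0, -1]].
Dividing each entry by 2 and reducing:
Q⁻¹ =
[       -1      -3/2 ]
[        0      -1/2 ]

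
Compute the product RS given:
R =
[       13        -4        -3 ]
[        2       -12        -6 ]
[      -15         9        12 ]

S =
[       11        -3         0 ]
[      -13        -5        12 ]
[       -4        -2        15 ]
RS =
[      207       -13       -93 ]
[      202        66      -234 ]
[     -330       -24       288 ]

Matrix multiplication: (RS)[i][j] = sum over k of R[i][k] * S[k][j].
  (RS)[0][0] = (13)*(11) + (-4)*(-13) + (-3)*(-4) = 207
  (RS)[0][1] = (13)*(-3) + (-4)*(-5) + (-3)*(-2) = -13
  (RS)[0][2] = (13)*(0) + (-4)*(12) + (-3)*(15) = -93
  (RS)[1][0] = (2)*(11) + (-12)*(-13) + (-6)*(-4) = 202
  (RS)[1][1] = (2)*(-3) + (-12)*(-5) + (-6)*(-2) = 66
  (RS)[1][2] = (2)*(0) + (-12)*(12) + (-6)*(15) = -234
  (RS)[2][0] = (-15)*(11) + (9)*(-13) + (12)*(-4) = -330
  (RS)[2][1] = (-15)*(-3) + (9)*(-5) + (12)*(-2) = -24
  (RS)[2][2] = (-15)*(0) + (9)*(12) + (12)*(15) = 288
RS =
[      207       -13       -93 ]
[      202        66      -234 ]
[     -330       -24       288 ]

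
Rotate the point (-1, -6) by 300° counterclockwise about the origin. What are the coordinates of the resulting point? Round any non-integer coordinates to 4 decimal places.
(-5.6962, -2.1340)

Rotation matrix R(θ) = [[cos θ, -sin θ], [sin θ, cos θ]]; for θ = 300°:
R = [[1/2, √3/2], [-√3/2, 1/2]]
Result: R × [-1, -6]ᵀ = [1/2·-1 + (√3/2)·-6, -√3/2·-1 + (1/2)·-6]ᵀ = (-5.6962, -2.1340)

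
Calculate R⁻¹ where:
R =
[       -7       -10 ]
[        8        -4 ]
det(R) = 108
R⁻¹ =
[    -1/27      5/54 ]
[    -2/27    -7/108 ]

For a 2×2 matrix R = [[a, b], [c, d]] with det(R) ≠ 0, R⁻¹ = (1/det(R)) * [[d, -b], [-c, a]].
det(R) = (-7)*(-4) - (-10)*(8) = 28 + 80 = 108.
R⁻¹ = (1/108) * [[-4, 10], [-8, -7]].
Dividing each entry by 108 and reducing:
R⁻¹ =
[    -1/27      5/54 ]
[    -2/27    -7/108 ]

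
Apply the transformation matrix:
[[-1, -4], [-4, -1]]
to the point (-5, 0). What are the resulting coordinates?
(5, 20)

Matrix multiplication:
[[-1, -4], [-4, -1]] × [-5, 0]ᵀ
= [-1×-5 + -4×0, -4×-5 + -1×0]ᵀ
= [5.0000, 20.0000]ᵀ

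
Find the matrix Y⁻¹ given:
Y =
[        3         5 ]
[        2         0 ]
det(Y) = -10
Y⁻¹ =
[        0       1/2 ]
[      1/5     -3/10 ]

For a 2×2 matrix Y = [[a, b], [c, d]] with det(Y) ≠ 0, Y⁻¹ = (1/det(Y)) * [[d, -b], [-c, a]].
det(Y) = (3)*(0) - (5)*(2) = 0 - 10 = -10.
Y⁻¹ = (1/-10) * [[0, -5], [-2, 3]].
Dividing each entry by -10 and reducing:
Y⁻¹ =
[        0       1/2 ]
[      1/5     -3/10 ]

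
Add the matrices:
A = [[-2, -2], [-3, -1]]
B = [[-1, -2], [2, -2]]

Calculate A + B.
[[-3, -4], [-1, -3]]

Add corresponding elements:
(-2)+(-1)=-3
(-2)+(-2)=-4
(-3)+(2)=-1
(-1)+(-2)=-3
A + B = [[-3, -4], [-1, -3]]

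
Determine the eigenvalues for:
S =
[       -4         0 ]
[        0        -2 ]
λ = -4, -2

Solve det(S - λI) = 0. For a 2×2 matrix the characteristic equation is λ² - (trace)λ + det = 0.
trace(S) = a + d = -4 - 2 = -6.
det(S) = a*d - b*c = (-4)*(-2) - (0)*(0) = 8 - 0 = 8.
Characteristic equation: λ² - (-6)λ + (8) = 0.
Discriminant = (-6)² - 4*(8) = 36 - 32 = 4.
λ = (-6 ± √4) / 2 = (-6 ± 2) / 2 = -4, -2.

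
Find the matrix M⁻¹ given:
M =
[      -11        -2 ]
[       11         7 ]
det(M) = -55
M⁻¹ =
[    -7/55     -2/55 ]
[      1/5       1/5 ]

For a 2×2 matrix M = [[a, b], [c, d]] with det(M) ≠ 0, M⁻¹ = (1/det(M)) * [[d, -b], [-c, a]].
det(M) = (-11)*(7) - (-2)*(11) = -77 + 22 = -55.
M⁻¹ = (1/-55) * [[7, 2], [-11, -11]].
Dividing each entry by -55 and reducing:
M⁻¹ =
[    -7/55     -2/55 ]
[      1/5       1/5 ]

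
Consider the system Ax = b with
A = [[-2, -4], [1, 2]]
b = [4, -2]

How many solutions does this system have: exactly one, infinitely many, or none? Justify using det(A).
Infinitely many solutions

det(A) = (-2)*(2) - (-4)*(1) = 0, so A is singular (column 2 is 2 times column 1).
b = [4, -2] = -2 * column 1 of A, so b lies in the column space of A.
A singular matrix whose right-hand side is in its column space gives a 1-parameter family of solutions — infinitely many.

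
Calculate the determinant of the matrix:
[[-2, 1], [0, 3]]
-6

For a 2×2 matrix [[a, b], [c, d]], det = ad - bc
det = (-2)(3) - (1)(0) = -6 - 0 = -6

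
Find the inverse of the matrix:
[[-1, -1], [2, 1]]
[[1, 1], [-2, -1]]

For [[a,b],[c,d]], inverse = (1/det)·[[d,-b],[-c,a]]
det = -1·1 - -1·2 = 1
Inverse = (1/1)·[[1, 1], [-2, -1]]
        = [[1, 1], [-2, -1]]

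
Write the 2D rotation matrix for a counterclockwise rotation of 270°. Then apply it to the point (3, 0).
R = [[0, 1], [-1, 0]]; R·(3, 0) = (0, -3)

Rotation matrix formula: R(θ) = [[cos θ, -sin θ], [sin θ, cos θ]]
For θ = 270°:
cos(270°) = 0
sin(270°) = -1
R = [[0, 1], [-1, 0]]
Apply to (3, 0): [0·3 + (1)·0, -1·3 + 0·0] = (0, -3)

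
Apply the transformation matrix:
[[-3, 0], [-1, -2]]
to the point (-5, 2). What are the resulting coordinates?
(15, 1)

Matrix multiplication:
[[-3, 0], [-1, -2]] × [-5, 2]ᵀ
= [-3×-5 + 0×2, -1×-5 + -2×2]ᵀ
= [15.0000, 1.0000]ᵀ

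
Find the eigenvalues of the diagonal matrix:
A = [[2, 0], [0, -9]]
λ₁ = 2, λ₂ = -9

The characteristic polynomial of A is det(A - λI) = (2 - λ)(-9 - λ) = 0.
The roots are λ = 2 and λ = -9, so the eigenvalues are the diagonal entries.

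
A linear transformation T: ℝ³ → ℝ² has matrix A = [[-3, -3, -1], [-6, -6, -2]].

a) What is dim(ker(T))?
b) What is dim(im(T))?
dim(ker) = 2, dim(im) = 1

Observe that row 2 = 2 × row 1 (so the rows are linearly dependent).
Thus rank(A) = 1 (only one linearly independent row).
dim(im(T)) = rank(A) = 1.
By the rank-nullity theorem applied to T: ℝ³ → ℝ², rank(A) + nullity(A) = 3 (the domain dimension), so dim(ker(T)) = 3 - 1 = 2.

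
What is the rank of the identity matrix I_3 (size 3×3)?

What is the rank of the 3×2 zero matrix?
rank(I_3) = 3, rank(0) = 0

The identity I_3 has 3 columns that are the standard basis vectors e_1, …, e_3. These are linearly independent, so all 3 columns are pivots and rank(I_3) = 3.
The 3×2 zero matrix has every entry zero, so every row is the zero row and there are no pivots; rank(0) = 0.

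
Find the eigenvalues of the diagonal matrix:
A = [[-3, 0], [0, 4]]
λ₁ = -3, λ₂ = 4

The characteristic polynomial of A is det(A - λI) = (-3 - λ)(4 - λ) = 0.
The roots are λ = -3 and λ = 4, so the eigenvalues are the diagonal entries.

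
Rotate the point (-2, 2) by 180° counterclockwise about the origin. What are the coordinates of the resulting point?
(2, -2)

Rotation matrix R(θ) = [[cos θ, -sin θ], [sin θ, cos θ]]; for θ = 180°:
R = [[-1, 0], [0, -1]]
Result: R × [-2, 2]ᵀ = [-1·-2 + (0)·2, 0·-2 + (-1)·2]ᵀ = (2, -2)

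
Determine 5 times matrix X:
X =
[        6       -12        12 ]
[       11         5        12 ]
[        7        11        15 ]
5X =
[       30       -60        60 ]
[       55        25        60 ]
[       35        55        75 ]

Scalar multiplication is elementwise: (5X)[i][j] = 5 * X[i][j].
  (5X)[0][0] = 5 * (6) = 30
  (5X)[0][1] = 5 * (-12) = -60
  (5X)[0][2] = 5 * (12) = 60
  (5X)[1][0] = 5 * (11) = 55
  (5X)[1][1] = 5 * (5) = 25
  (5X)[1][2] = 5 * (12) = 60
  (5X)[2][0] = 5 * (7) = 35
  (5X)[2][1] = 5 * (11) = 55
  (5X)[2][2] = 5 * (15) = 75
5X =
[       30       -60        60 ]
[       55        25        60 ]
[       35        55        75 ]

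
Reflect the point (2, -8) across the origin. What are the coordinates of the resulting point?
(-2, 8)

Reflection across origin: (2, -8) → (-2, 8)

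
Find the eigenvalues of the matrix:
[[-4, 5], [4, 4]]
λ = -6 and λ = 6

Characteristic equation: det(A - λI) = 0
λ² - (trace)λ + (det) = 0
λ² - (0)λ + (-36) = 0
λ² - 0λ - 36 = 0
Solving: λ = -6, 6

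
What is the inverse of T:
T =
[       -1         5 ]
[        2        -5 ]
det(T) = -5
T⁻¹ =
[        1         1 ]
[      2/5       1/5 ]

For a 2×2 matrix T = [[a, b], [c, d]] with det(T) ≠ 0, T⁻¹ = (1/det(T)) * [[d, -b], [-c, a]].
det(T) = (-1)*(-5) - (5)*(2) = 5 - 10 = -5.
T⁻¹ = (1/-5) * [[-5, -5], [-2, -1]].
Dividing each entry by -5 and reducing:
T⁻¹ =
[        1         1 ]
[      2/5       1/5 ]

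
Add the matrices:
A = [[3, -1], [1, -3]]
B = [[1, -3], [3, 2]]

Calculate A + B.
[[4, -4], [4, -1]]

Add corresponding elements:
(3)+(1)=4
(-1)+(-3)=-4
(1)+(3)=4
(-3)+(2)=-1
A + B = [[4, -4], [4, -1]]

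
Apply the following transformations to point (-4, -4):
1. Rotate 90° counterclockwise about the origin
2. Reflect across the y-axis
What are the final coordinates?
(-4, -4)

Step 1: Rotate 90° → (4, -4)
Step 2: Reflect across the y-axis → (-4, -4)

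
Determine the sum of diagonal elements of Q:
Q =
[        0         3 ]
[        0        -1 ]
tr(Q) = 0 - 1 = -1

The trace of a square matrix is the sum of its diagonal entries.
Diagonal entries of Q: Q[0][0] = 0, Q[1][1] = -1.
tr(Q) = 0 - 1 = -1.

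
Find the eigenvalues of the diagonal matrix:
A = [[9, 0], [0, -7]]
λ₁ = 9, λ₂ = -7

The characteristic polynomial of A is det(A - λI) = (9 - λ)(-7 - λ) = 0.
The roots are λ = 9 and λ = -7, so the eigenvalues are the diagonal entries.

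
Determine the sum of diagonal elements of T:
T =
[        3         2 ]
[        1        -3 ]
tr(T) = 3 - 3 = 0

The trace of a square matrix is the sum of its diagonal entries.
Diagonal entries of T: T[0][0] = 3, T[1][1] = -3.
tr(T) = 3 - 3 = 0.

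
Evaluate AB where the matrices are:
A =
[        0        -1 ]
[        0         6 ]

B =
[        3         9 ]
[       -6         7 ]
AB =
[        6        -7 ]
[      -36        42 ]

Matrix multiplication: (AB)[i][j] = sum over k of A[i][k] * B[k][j].
  (AB)[0][0] = (0)*(3) + (-1)*(-6) = 6
  (AB)[0][1] = (0)*(9) + (-1)*(7) = -7
  (AB)[1][0] = (0)*(3) + (6)*(-6) = -36
  (AB)[1][1] = (0)*(9) + (6)*(7) = 42
AB =
[        6        -7 ]
[      -36        42 ]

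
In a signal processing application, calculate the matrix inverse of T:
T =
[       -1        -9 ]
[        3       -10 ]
det(T) = 37
T⁻¹ =
[   -10/37      9/37 ]
[    -3/37     -1/37 ]

For a 2×2 matrix T = [[a, b], [c, d]] with det(T) ≠ 0, T⁻¹ = (1/det(T)) * [[d, -b], [-c, a]].
det(T) = (-1)*(-10) - (-9)*(3) = 10 + 27 = 37.
T⁻¹ = (1/37) * [[-10, 9], [-3, -1]].
Dividing each entry by 37 and reducing:
T⁻¹ =
[   -10/37      9/37 ]
[    -3/37     -1/37 ]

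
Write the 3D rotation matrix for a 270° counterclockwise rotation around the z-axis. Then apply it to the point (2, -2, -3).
R = [[0, 1, 0], [-1, 0, 0], [0, 0, 1]]; R·(2, -2, -3) = (-2, -2, -3)

Rotation matrix for 270° around z-axis:
cos(270°) = 0, sin(270°) = -1
R = [[0, 1, 0], [-1, 0, 0], [0, 0, 1]]
Apply to (2, -2, -3): R·[2, -2, -3]ᵀ = (-2, -2, -3)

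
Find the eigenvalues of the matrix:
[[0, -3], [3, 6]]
λ = 3 and λ = 3

Characteristic equation: det(A - λI) = 0
λ² - (trace)λ + (det) = 0
λ² - (6)λ + (9) = 0
λ² - 6λ + 9 = 0
Solving: λ = 3, 3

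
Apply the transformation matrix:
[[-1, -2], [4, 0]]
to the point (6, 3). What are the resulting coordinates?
(-12, 24)

Matrix multiplication:
[[-1, -2], [4, 0]] × [6, 3]ᵀ
= [-1×6 + -2×3, 4×6 + 0×3]ᵀ
= [-12.0000, 24.0000]ᵀ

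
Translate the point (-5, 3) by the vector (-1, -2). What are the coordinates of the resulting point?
(-6, 1)

Translation by (-1, -2):
x' = -5 + -1 = -6
y' = 3 + -2 = 1
Homogeneous matrix: [[1, 0, -1], [0, 1, -2], [0, 0, 1]]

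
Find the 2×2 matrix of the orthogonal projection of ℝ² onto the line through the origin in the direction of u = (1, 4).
[[1/17, 4/17], [4/17, 16/17]]

The orthogonal projection onto the line spanned by a nonzero vector u = (a, b) has matrix P = (u uᵀ) / (uᵀ u) = (1/(a² + b²)) · [[a², ab], [ab, b²]].
Here u = (1, 4), so a² + b² = 1 + 16 = 17.
P = (1/17) · [[1, 4], [4, 16]] = [[1/17, 4/17], [4/17, 16/17]].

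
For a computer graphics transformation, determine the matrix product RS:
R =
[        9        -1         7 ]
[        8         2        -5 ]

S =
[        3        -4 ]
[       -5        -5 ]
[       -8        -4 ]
RS =
[      -24       -59 ]
[       54       -22 ]

Matrix multiplication: (RS)[i][j] = sum over k of R[i][k] * S[k][j].
  (RS)[0][0] = (9)*(3) + (-1)*(-5) + (7)*(-8) = -24
  (RS)[0][1] = (9)*(-4) + (-1)*(-5) + (7)*(-4) = -59
  (RS)[1][0] = (8)*(3) + (2)*(-5) + (-5)*(-8) = 54
  (RS)[1][1] = (8)*(-4) + (2)*(-5) + (-5)*(-4) = -22
RS =
[      -24       -59 ]
[       54       -22 ]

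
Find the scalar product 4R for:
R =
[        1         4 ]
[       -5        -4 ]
4R =
[        4        16 ]
[      -20       -16 ]

Scalar multiplication is elementwise: (4R)[i][j] = 4 * R[i][j].
  (4R)[0][0] = 4 * (1) = 4
  (4R)[0][1] = 4 * (4) = 16
  (4R)[1][0] = 4 * (-5) = -20
  (4R)[1][1] = 4 * (-4) = -16
4R =
[        4        16 ]
[      -20       -16 ]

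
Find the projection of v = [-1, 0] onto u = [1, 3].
[-1/10, -3/10]

The projection of v onto u is proj_u(v) = ((v·u) / (u·u)) · u.
v·u = (-1)*(1) + (0)*(3) = -1.
u·u = (1)*(1) + (3)*(3) = 10.
coefficient = -1 / 10 = -1/10.
proj_u(v) = -1/10 · [1, 3] = [-1/10, -3/10].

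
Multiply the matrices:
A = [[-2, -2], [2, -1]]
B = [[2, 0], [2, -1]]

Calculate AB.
[[-8, 2], [2, 1]]

Each entry (i,j) of AB = sum over k of A[i][k]*B[k][j].
(AB)[0][0] = (-2)*(2) + (-2)*(2) = -8
(AB)[0][1] = (-2)*(0) + (-2)*(-1) = 2
(AB)[1][0] = (2)*(2) + (-1)*(2) = 2
(AB)[1][1] = (2)*(0) + (-1)*(-1) = 1
AB = [[-8, 2], [2, 1]]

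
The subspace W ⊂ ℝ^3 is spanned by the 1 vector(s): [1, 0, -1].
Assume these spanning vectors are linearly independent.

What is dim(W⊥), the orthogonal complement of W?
dim(W⊥) = 2

For any subspace W of ℝ^n, dim(W) + dim(W⊥) = n (the whole-space dimension).
Here the given 1 vectors are linearly independent, so dim(W) = 1.
Thus dim(W⊥) = n - dim(W) = 3 - 1 = 2.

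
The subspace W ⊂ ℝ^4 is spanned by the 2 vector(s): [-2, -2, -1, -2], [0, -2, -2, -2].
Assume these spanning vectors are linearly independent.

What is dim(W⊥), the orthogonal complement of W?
dim(W⊥) = 2

For any subspace W of ℝ^n, dim(W) + dim(W⊥) = n (the whole-space dimension).
Here the given 2 vectors are linearly independent, so dim(W) = 2.
Thus dim(W⊥) = n - dim(W) = 4 - 2 = 2.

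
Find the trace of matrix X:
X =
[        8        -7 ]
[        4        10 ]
tr(X) = 8 + 10 = 18

The trace of a square matrix is the sum of its diagonal entries.
Diagonal entries of X: X[0][0] = 8, X[1][1] = 10.
tr(X) = 8 + 10 = 18.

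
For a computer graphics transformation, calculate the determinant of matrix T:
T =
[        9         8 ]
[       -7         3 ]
det(T) = 83

For a 2×2 matrix [[a, b], [c, d]], det = a*d - b*c.
det(T) = (9)*(3) - (8)*(-7) = 27 + 56 = 83.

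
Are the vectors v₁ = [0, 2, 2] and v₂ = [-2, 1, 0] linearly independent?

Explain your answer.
Yes, linearly independent

Two vectors are linearly dependent iff one is a scalar multiple of the other.
No single scalar k satisfies v₂ = k·v₁ (the ratios of corresponding entries disagree), so v₁ and v₂ are linearly independent.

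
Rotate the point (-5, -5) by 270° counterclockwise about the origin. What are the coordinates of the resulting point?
(-5, 5)

Rotation matrix R(θ) = [[cos θ, -sin θ], [sin θ, cos θ]]; for θ = 270°:
R = [[0, 1], [-1, 0]]
Result: R × [-5, -5]ᵀ = [0·-5 + (1)·-5, -1·-5 + (0)·-5]ᵀ = (-5, 5)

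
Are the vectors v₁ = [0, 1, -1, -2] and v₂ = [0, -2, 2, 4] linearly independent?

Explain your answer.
No, linearly dependent (v₂ = -2·v₁)

Check whether there is a scalar k with v₂ = k·v₁.
Comparing components, k = -2 satisfies -2·[0, 1, -1, -2] = [0, -2, 2, 4].
Since v₂ is a scalar multiple of v₁, the two vectors are linearly dependent.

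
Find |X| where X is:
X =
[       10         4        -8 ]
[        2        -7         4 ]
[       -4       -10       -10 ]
det(X) = 1500

Expand along row 0 (cofactor expansion): det(X) = a*(e*i - f*h) - b*(d*i - f*g) + c*(d*h - e*g), where the 3×3 is [[a, b, c], [d, e, f], [g, h, i]].
Minor M_00 = (-7)*(-10) - (4)*(-10) = 70 + 40 = 110.
Minor M_01 = (2)*(-10) - (4)*(-4) = -20 + 16 = -4.
Minor M_02 = (2)*(-10) - (-7)*(-4) = -20 - 28 = -48.
det(X) = (10)*(110) - (4)*(-4) + (-8)*(-48) = 1100 + 16 + 384 = 1500.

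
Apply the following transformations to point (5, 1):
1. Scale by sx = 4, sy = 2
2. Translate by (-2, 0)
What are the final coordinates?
(18, 2)

Step 1: Scale (5, 1) by (sx, sy) = (4, 2) → (20, 2)
Step 2: Translate by (-2, 0) → (18, 2)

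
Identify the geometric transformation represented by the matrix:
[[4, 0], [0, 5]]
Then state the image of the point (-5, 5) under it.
non-uniform scaling by (4, 5); image of (-5, 5) is (-20, 25)

This is diagonal with distinct entries, so it scales the x-axis by 4 and the y-axis by 5.
The matrix [[4, 0], [0, 5]] represents: non-uniform scaling by (4, 5).
Applying it to (-5, 5): [4·-5 + 0·5, 0·-5 + 5·5] = (-20, 25).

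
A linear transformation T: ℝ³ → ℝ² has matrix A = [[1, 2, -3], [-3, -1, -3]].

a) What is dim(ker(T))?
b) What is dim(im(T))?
dim(ker) = 1, dim(im) = 2

The two rows are not scalar multiples of one another (no single k satisfies row 2 = k × row 1), so they are linearly independent.
Thus rank(A) = 2.
dim(im(T)) = rank(A) = 2.
By the rank-nullity theorem applied to T: ℝ³ → ℝ², rank(A) + nullity(A) = 3 (the domain dimension), so dim(ker(T)) = 3 - 2 = 1.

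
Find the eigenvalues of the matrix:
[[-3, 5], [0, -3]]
λ = -3 and λ = -3

Characteristic equation: det(A - λI) = 0
λ² - (trace)λ + (det) = 0
λ² - (-6)λ + (9) = 0
λ² + 6λ + 9 = 0
Solving: λ = -3, -3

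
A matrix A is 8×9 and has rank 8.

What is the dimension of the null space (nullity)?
1

The rank-nullity theorem for an m×n matrix states:
rank(A) + nullity(A) = n (the number of columns).
Here n = 9 and rank(A) = 8, so nullity(A) = 9 - 8 = 1.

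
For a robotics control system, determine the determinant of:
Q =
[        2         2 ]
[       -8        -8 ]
det(Q) = 0

For a 2×2 matrix [[a, b], [c, d]], det = a*d - b*c.
det(Q) = (2)*(-8) - (2)*(-8) = -16 + 16 = 0.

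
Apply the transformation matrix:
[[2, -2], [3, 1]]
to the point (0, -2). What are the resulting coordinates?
(4, -2)

Matrix multiplication:
[[2, -2], [3, 1]] × [0, -2]ᵀ
= [2×0 + -2×-2, 3×0 + 1×-2]ᵀ
= [4.0000, -2.0000]ᵀ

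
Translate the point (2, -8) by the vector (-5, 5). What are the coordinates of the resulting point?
(-3, -3)

Translation by (-5, 5):
x' = 2 + -5 = -3
y' = -8 + 5 = -3
Homogeneous matrix: [[1, 0, -5], [0, 1, 5], [0, 0, 1]]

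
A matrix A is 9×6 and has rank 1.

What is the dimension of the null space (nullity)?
5

The rank-nullity theorem for an m×n matrix states:
rank(A) + nullity(A) = n (the number of columns).
Here n = 6 and rank(A) = 1, so nullity(A) = 6 - 1 = 5.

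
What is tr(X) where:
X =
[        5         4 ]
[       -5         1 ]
tr(X) = 5 + 1 = 6

The trace of a square matrix is the sum of its diagonal entries.
Diagonal entries of X: X[0][0] = 5, X[1][1] = 1.
tr(X) = 5 + 1 = 6.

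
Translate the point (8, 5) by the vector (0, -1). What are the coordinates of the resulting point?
(8, 4)

Translation by (0, -1):
x' = 8 + 0 = 8
y' = 5 + -1 = 4
Homogeneous matrix: [[1, 0, 0], [0, 1, -1], [0, 0, 1]]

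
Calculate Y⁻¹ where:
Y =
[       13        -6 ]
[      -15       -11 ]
det(Y) = -233
Y⁻¹ =
[   11/233    -6/233 ]
[  -15/233   -13/233 ]

For a 2×2 matrix Y = [[a, b], [c, d]] with det(Y) ≠ 0, Y⁻¹ = (1/det(Y)) * [[d, -b], [-c, a]].
det(Y) = (13)*(-11) - (-6)*(-15) = -143 - 90 = -233.
Y⁻¹ = (1/-233) * [[-11, 6], [15, 13]].
Dividing each entry by -233 and reducing:
Y⁻¹ =
[   11/233    -6/233 ]
[  -15/233   -13/233 ]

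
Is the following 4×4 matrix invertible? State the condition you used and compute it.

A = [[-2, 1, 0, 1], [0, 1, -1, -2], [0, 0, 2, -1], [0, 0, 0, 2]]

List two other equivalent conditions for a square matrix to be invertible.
Yes, invertible; det(A) = -8 ≠ 0. Equivalent conditions: rank(A) = 4; Ax = 0 has only the trivial solution; 0 is not an eigenvalue; the columns of A are linearly independent.

To check invertibility, compute det(A).
The given matrix is triangular, so det(A) equals the product of its diagonal entries = -8 ≠ 0.
Since det(A) ≠ 0, A is invertible.
Equivalent conditions for a square matrix A to be invertible:
- rank(A) = 4 (full rank).
- The homogeneous system Ax = 0 has only the trivial solution x = 0.
- 0 is not an eigenvalue of A.
- The columns (equivalently rows) of A are linearly independent.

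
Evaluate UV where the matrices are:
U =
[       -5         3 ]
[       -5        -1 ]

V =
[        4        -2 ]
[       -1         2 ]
UV =
[      -23        16 ]
[      -19         8 ]

Matrix multiplication: (UV)[i][j] = sum over k of U[i][k] * V[k][j].
  (UV)[0][0] = (-5)*(4) + (3)*(-1) = -23
  (UV)[0][1] = (-5)*(-2) + (3)*(2) = 16
  (UV)[1][0] = (-5)*(4) + (-1)*(-1) = -19
  (UV)[1][1] = (-5)*(-2) + (-1)*(2) = 8
UV =
[      -23        16 ]
[      -19         8 ]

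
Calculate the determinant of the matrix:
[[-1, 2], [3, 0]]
-6

For a 2×2 matrix [[a, b], [c, d]], det = ad - bc
det = (-1)(0) - (2)(3) = 0 - 6 = -6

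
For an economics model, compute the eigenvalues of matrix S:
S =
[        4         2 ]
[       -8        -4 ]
λ = 0, 0

Solve det(S - λI) = 0. For a 2×2 matrix the characteristic equation is λ² - (trace)λ + det = 0.
trace(S) = a + d = 4 - 4 = 0.
det(S) = a*d - b*c = (4)*(-4) - (2)*(-8) = -16 + 16 = 0.
Characteristic equation: λ² - (0)λ + (0) = 0.
Discriminant = (0)² - 4*(0) = 0 - 0 = 0.
λ = (0 ± √0) / 2 = (0 ± 0) / 2 = 0, 0.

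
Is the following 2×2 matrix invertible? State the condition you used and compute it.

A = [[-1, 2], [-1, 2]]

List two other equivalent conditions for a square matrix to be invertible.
No, not invertible; det(A) = 0 (two rows are equal, so the rows are linearly dependent). Equivalent conditions (failing for this A): rank(A) < 2; Ax = 0 has non-trivial solutions; 0 is an eigenvalue; the columns are linearly dependent.

To check invertibility, compute det(A).
In this matrix, row 0 and the last row are identical, so one row is a scalar multiple of another and the rows are linearly dependent.
A matrix with linearly dependent rows has det = 0 and is not invertible.
Equivalent failed conditions:
- rank(A) < 2.
- Ax = 0 has non-trivial solutions.
- 0 is an eigenvalue.
- The columns are linearly dependent.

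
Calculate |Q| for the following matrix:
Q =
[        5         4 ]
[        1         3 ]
det(Q) = 11

For a 2×2 matrix [[a, b], [c, d]], det = a*d - b*c.
det(Q) = (5)*(3) - (4)*(1) = 15 - 4 = 11.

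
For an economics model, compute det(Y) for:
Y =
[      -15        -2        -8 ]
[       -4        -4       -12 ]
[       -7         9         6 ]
det(Y) = -964

Expand along row 0 (cofactor expansion): det(Y) = a*(e*i - f*h) - b*(d*i - f*g) + c*(d*h - e*g), where the 3×3 is [[a, b, c], [d, e, f], [g, h, i]].
Minor M_00 = (-4)*(6) - (-12)*(9) = -24 + 108 = 84.
Minor M_01 = (-4)*(6) - (-12)*(-7) = -24 - 84 = -108.
Minor M_02 = (-4)*(9) - (-4)*(-7) = -36 - 28 = -64.
det(Y) = (-15)*(84) - (-2)*(-108) + (-8)*(-64) = -1260 - 216 + 512 = -964.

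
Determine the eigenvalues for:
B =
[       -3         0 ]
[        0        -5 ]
λ = -5, -3

Solve det(B - λI) = 0. For a 2×2 matrix the characteristic equation is λ² - (trace)λ + det = 0.
trace(B) = a + d = -3 - 5 = -8.
det(B) = a*d - b*c = (-3)*(-5) - (0)*(0) = 15 - 0 = 15.
Characteristic equation: λ² - (-8)λ + (15) = 0.
Discriminant = (-8)² - 4*(15) = 64 - 60 = 4.
λ = (-8 ± √4) / 2 = (-8 ± 2) / 2 = -5, -3.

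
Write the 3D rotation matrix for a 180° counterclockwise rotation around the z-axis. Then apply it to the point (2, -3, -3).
R = [[-1, 0, 0], [0, -1, 0], [0, 0, 1]]; R·(2, -3, -3) = (-2, 3, -3)

Rotation matrix for 180° around z-axis:
cos(180°) = -1, sin(180°) = 0
R = [[-1, 0, 0], [0, -1, 0], [0, 0, 1]]
Apply to (2, -3, -3): R·[2, -3, -3]ᵀ = (-2, 3, -3)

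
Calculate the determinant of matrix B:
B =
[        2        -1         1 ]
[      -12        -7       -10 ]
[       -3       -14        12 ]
det(B) = -475

Expand along row 0 (cofactor expansion): det(B) = a*(e*i - f*h) - b*(d*i - f*g) + c*(d*h - e*g), where the 3×3 is [[a, b, c], [d, e, f], [g, h, i]].
Minor M_00 = (-7)*(12) - (-10)*(-14) = -84 - 140 = -224.
Minor M_01 = (-12)*(12) - (-10)*(-3) = -144 - 30 = -174.
Minor M_02 = (-12)*(-14) - (-7)*(-3) = 168 - 21 = 147.
det(B) = (2)*(-224) - (-1)*(-174) + (1)*(147) = -448 - 174 + 147 = -475.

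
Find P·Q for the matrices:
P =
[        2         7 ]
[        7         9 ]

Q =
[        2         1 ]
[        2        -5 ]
PQ =
[       18       -33 ]
[       32       -38 ]

Matrix multiplication: (PQ)[i][j] = sum over k of P[i][k] * Q[k][j].
  (PQ)[0][0] = (2)*(2) + (7)*(2) = 18
  (PQ)[0][1] = (2)*(1) + (7)*(-5) = -33
  (PQ)[1][0] = (7)*(2) + (9)*(2) = 32
  (PQ)[1][1] = (7)*(1) + (9)*(-5) = -38
PQ =
[       18       -33 ]
[       32       -38 ]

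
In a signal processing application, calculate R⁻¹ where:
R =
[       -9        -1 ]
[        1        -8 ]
det(R) = 73
R⁻¹ =
[    -8/73      1/73 ]
[    -1/73     -9/73 ]

For a 2×2 matrix R = [[a, b], [c, d]] with det(R) ≠ 0, R⁻¹ = (1/det(R)) * [[d, -b], [-c, a]].
det(R) = (-9)*(-8) - (-1)*(1) = 72 + 1 = 73.
R⁻¹ = (1/73) * [[-8, 1], [-1, -9]].
Dividing each entry by 73 and reducing:
R⁻¹ =
[    -8/73      1/73 ]
[    -1/73     -9/73 ]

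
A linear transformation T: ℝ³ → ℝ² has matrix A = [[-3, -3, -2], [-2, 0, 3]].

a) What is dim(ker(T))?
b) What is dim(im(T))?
dim(ker) = 1, dim(im) = 2

The two rows are not scalar multiples of one another (no single k satisfies row 2 = k × row 1), so they are linearly independent.
Thus rank(A) = 2.
dim(im(T)) = rank(A) = 2.
By the rank-nullity theorem applied to T: ℝ³ → ℝ², rank(A) + nullity(A) = 3 (the domain dimension), so dim(ker(T)) = 3 - 2 = 1.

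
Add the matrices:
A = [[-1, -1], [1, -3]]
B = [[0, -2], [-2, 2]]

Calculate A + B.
[[-1, -3], [-1, -1]]

Add corresponding elements:
(-1)+(0)=-1
(-1)+(-2)=-3
(1)+(-2)=-1
(-3)+(2)=-1
A + B = [[-1, -3], [-1, -1]]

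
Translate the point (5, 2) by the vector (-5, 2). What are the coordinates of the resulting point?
(0, 4)

Translation by (-5, 2):
x' = 5 + -5 = 0
y' = 2 + 2 = 4
Homogeneous matrix: [[1, 0, -5], [0, 1, 2], [0, 0, 1]]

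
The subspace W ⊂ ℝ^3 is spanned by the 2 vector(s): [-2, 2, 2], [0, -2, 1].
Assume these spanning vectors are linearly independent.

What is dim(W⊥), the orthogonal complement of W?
dim(W⊥) = 1

For any subspace W of ℝ^n, dim(W) + dim(W⊥) = n (the whole-space dimension).
Here the given 2 vectors are linearly independent, so dim(W) = 2.
Thus dim(W⊥) = n - dim(W) = 3 - 2 = 1.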